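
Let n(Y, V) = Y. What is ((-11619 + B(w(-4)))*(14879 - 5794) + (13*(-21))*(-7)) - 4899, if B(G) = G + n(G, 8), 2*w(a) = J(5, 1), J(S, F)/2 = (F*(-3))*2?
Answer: -105670623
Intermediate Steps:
J(S, F) = -12*F (J(S, F) = 2*((F*(-3))*2) = 2*(-3*F*2) = 2*(-6*F) = -12*F)
w(a) = -6 (w(a) = (-12*1)/2 = (½)*(-12) = -6)
B(G) = 2*G (B(G) = G + G = 2*G)
((-11619 + B(w(-4)))*(14879 - 5794) + (13*(-21))*(-7)) - 4899 = ((-11619 + 2*(-6))*(14879 - 5794) + (13*(-21))*(-7)) - 4899 = ((-11619 - 12)*9085 - 273*(-7)) - 4899 = (-11631*9085 + 1911) - 4899 = (-105667635 + 1911) - 4899 = -105665724 - 4899 = -105670623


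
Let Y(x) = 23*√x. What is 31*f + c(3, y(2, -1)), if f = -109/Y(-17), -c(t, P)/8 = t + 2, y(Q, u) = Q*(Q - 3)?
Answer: -40 + 3379*I*√17/391 ≈ -40.0 + 35.632*I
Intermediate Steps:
y(Q, u) = Q*(-3 + Q)
c(t, P) = -16 - 8*t (c(t, P) = -8*(t + 2) = -8*(2 + t) = -16 - 8*t)
f = 109*I*√17/391 (f = -109*(-I*√17/391) = -(-109)*I*√17/391 = 109*I*√17/391 ≈ 1.1494*I)
31*f + c(3, y(2, -1)) = 31*(109*I*√17/391) + (-16 - 8*3) = 3379*I*√17/391 + (-16 - 24) = 3379*I*√17/391 - 40 = -40 + 3379*I*√17/391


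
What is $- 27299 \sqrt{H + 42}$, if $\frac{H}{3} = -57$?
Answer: $- 27299 i \sqrt{129} \approx - 3.1006 \cdot 10^{5} i$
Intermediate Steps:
$H = -171$ ($H = 3 \left(-57\right) = -171$)
$- 27299 \sqrt{H + 42} = - 27299 \sqrt{-171 + 42} = - 27299 \sqrt{-129} = - 27299 i \sqrt{129}$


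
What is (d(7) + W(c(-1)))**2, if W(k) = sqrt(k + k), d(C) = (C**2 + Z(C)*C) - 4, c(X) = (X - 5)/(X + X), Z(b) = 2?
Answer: (59 + sqrt(6))**2 ≈ 3776.0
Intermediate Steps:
c(X) = (-5 + X)/(2*X) (c(X) = (-5 + X)/((2*X)) = (-5 + X)*(1/(2*X)) = (-5 + X)/(2*X))
d(C) = -4 + C**2 + 2*C (d(C) = (C**2 + 2*C) - 4 = -4 + C**2 + 2*C)
W(k) = sqrt(2)*sqrt(k) (W(k) = sqrt(2*k) = sqrt(2)*sqrt(k))
(d(7) + W(c(-1)))**2 = ((-4 + 7**2 + 2*7) + sqrt(2)*sqrt((1/2)*(-5 - 1)/(-1)))**2 = ((-4 + 49 + 14) + sqrt(2)*sqrt((1/2)*(-1)*(-6)))**2 = (59 + sqrt(2)*sqrt(3))**2 = (59 + sqrt(6))**2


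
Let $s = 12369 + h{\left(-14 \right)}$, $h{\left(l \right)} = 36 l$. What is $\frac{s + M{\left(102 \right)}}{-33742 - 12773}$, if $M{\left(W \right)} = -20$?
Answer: $- \frac{2369}{9303} \approx -0.25465$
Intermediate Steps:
$s = 11865$ ($s = 12369 + 36 \left(-14\right) = 12369 - 504 = 11865$)
$\frac{s + M{\left(102 \right)}}{-33742 - 12773} = \frac{11865 - 20}{-33742 - 12773} = \frac{11845}{-46515} = 11845 \left(- \frac{1}{46515}\right) = - \frac{2369}{9303}$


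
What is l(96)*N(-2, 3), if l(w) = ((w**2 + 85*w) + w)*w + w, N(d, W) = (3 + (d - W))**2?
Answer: 6709632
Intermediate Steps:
N(d, W) = (3 + d - W)**2
l(w) = w + w*(w**2 + 86*w) (l(w) = (w**2 + 86*w)*w + w = w*(w**2 + 86*w) + w = w + w*(w**2 + 86*w))
l(96)*N(-2, 3) = (96*(1 + 96**2 + 86*96))*(3 - 2 - 1*3)**2 = (96*(1 + 9216 + 8256))*(3 - 2 - 3)**2 = (96*17473)*(-2)**2 = 1677408*4 = 6709632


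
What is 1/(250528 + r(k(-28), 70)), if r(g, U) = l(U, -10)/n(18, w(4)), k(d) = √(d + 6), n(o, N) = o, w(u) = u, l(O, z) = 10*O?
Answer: 9/2255102 ≈ 3.9910e-6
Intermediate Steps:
k(d) = √(6 + d)
r(g, U) = 5*U/9 (r(g, U) = (10*U)/18 = (10*U)*(1/18) = 5*U/9)
1/(250528 + r(k(-28), 70)) = 1/(250528 + (5/9)*70) = 1/(250528 + 350/9) = 1/(2255102/9) = 9/2255102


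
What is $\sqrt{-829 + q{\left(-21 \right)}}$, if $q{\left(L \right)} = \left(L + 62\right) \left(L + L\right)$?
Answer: $i \sqrt{2551} \approx 50.507 i$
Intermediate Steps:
$q{\left(L \right)} = 2 L \left(62 + L\right)$ ($q{\left(L \right)} = \left(62 + L\right) 2 L = 2 L \left(62 + L\right)$)
$\sqrt{-829 + q{\left(-21 \right)}} = \sqrt{-829 + 2 \left(-21\right) \left(62 - 21\right)} = \sqrt{-829 + 2 \left(-21\right) 41} = \sqrt{-829 - 1722} = \sqrt{-2551} = i \sqrt{2551}$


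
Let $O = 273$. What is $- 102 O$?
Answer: $-27846$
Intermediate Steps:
$- 102 O = \left(-102\right) 273 = -27846$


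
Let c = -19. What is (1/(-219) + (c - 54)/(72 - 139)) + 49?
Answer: 734897/14673 ≈ 50.085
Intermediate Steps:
(1/(-219) + (c - 54)/(72 - 139)) + 49 = (1/(-219) + (-19 - 54)/(72 - 139)) + 49 = (-1/219 - 73/(-67)) + 49 = (-1/219 - 73*(-1/67)) + 49 = (-1/219 + 73/67) + 49 = 15920/14673 + 49 = 734897/14673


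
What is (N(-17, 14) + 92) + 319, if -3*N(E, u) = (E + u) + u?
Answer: 1222/3 ≈ 407.33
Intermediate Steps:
N(E, u) = -2*u/3 - E/3 (N(E, u) = -((E + u) + u)/3 = -(E + 2*u)/3 = -2*u/3 - E/3)
(N(-17, 14) + 92) + 319 = ((-⅔*14 - ⅓*(-17)) + 92) + 319 = ((-28/3 + 17/3) + 92) + 319 = (-11/3 + 92) + 319 = 265/3 + 319 = 1222/3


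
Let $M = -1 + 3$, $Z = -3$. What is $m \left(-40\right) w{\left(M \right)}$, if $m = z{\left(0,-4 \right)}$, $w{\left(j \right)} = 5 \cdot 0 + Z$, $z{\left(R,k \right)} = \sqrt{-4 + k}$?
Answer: $240 i \sqrt{2} \approx 339.41 i$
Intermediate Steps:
$M = 2$
$w{\left(j \right)} = -3$ ($w{\left(j \right)} = 5 \cdot 0 - 3 = 0 - 3 = -3$)
$m = 2 i \sqrt{2}$ ($m = \sqrt{-4 - 4} = \sqrt{-8} = 2 i \sqrt{2} \approx 2.8284 i$)
$m \left(-40\right) w{\left(M \right)} = 2 i \sqrt{2} \left(-40\right) \left(-3\right) = - 80 i \sqrt{2} \left(-3\right) = 240 i \sqrt{2}$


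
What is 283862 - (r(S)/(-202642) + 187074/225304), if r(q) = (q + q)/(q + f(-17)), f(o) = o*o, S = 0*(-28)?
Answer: 31977528487/112652 ≈ 2.8386e+5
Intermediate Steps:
S = 0
f(o) = o**2
r(q) = 2*q/(289 + q) (r(q) = (q + q)/(q + (-17)**2) = (2*q)/(q + 289) = (2*q)/(289 + q) = 2*q/(289 + q))
283862 - (r(S)/(-202642) + 187074/225304) = 283862 - ((2*0/(289 + 0))/(-202642) + 187074/225304) = 283862 - ((2*0/289)*(-1/202642) + 187074*(1/225304)) = 283862 - ((2*0*(1/289))*(-1/202642) + 93537/112652) = 283862 - (0*(-1/202642) + 93537/112652) = 283862 - (0 + 93537/112652) = 283862 - 1*93537/112652 = 283862 - 93537/112652 = 31977528487/112652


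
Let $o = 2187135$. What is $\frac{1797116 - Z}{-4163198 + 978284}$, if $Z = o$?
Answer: $\frac{390019}{3184914} \approx 0.12246$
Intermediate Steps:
$Z = 2187135$
$\frac{1797116 - Z}{-4163198 + 978284} = \frac{1797116 - 2187135}{-4163198 + 978284} = \frac{1797116 - 2187135}{-3184914} = \left(-390019\right) \left(- \frac{1}{3184914}\right) = \frac{390019}{3184914}$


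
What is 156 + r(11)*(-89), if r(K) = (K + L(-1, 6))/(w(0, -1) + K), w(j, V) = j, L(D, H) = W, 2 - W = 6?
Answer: 1093/11 ≈ 99.364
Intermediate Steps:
W = -4 (W = 2 - 1*6 = 2 - 6 = -4)
L(D, H) = -4
r(K) = (-4 + K)/K (r(K) = (K - 4)/(0 + K) = (-4 + K)/K)
156 + r(11)*(-89) = 156 + ((-4 + 11)/11)*(-89) = 156 + ((1/11)*7)*(-89) = 156 + (7/11)*(-89) = 156 - 623/11 = 1093/11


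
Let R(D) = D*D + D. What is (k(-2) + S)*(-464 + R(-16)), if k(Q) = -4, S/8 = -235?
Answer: 422016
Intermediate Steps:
S = -1880 (S = 8*(-235) = -1880)
R(D) = D + D**2 (R(D) = D**2 + D = D + D**2)
(k(-2) + S)*(-464 + R(-16)) = (-4 - 1880)*(-464 - 16*(1 - 16)) = -1884*(-464 - 16*(-15)) = -1884*(-464 + 240) = -1884*(-224) = 422016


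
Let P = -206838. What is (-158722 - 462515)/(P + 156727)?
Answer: 621237/50111 ≈ 12.397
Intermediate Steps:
(-158722 - 462515)/(P + 156727) = (-158722 - 462515)/(-206838 + 156727) = -621237/(-50111) = -621237*(-1/50111) = 621237/50111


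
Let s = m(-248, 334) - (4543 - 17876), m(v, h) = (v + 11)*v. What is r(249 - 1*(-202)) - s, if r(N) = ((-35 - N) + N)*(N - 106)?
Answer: -84184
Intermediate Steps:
m(v, h) = v*(11 + v) (m(v, h) = (11 + v)*v = v*(11 + v))
s = 72109 (s = -248*(11 - 248) - (4543 - 17876) = -248*(-237) - 1*(-13333) = 58776 + 13333 = 72109)
r(N) = 3710 - 35*N (r(N) = -35*(-106 + N) = 3710 - 35*N)
r(249 - 1*(-202)) - s = (3710 - 35*(249 - 1*(-202))) - 1*72109 = (3710 - 35*(249 + 202)) - 72109 = (3710 - 35*451) - 72109 = (3710 - 15785) - 72109 = -12075 - 72109 = -84184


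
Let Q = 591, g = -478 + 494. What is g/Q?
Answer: 16/591 ≈ 0.027073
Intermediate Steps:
g = 16
g/Q = 16/591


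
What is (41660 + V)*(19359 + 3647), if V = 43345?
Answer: 1955625030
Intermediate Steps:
(41660 + V)*(19359 + 3647) = (41660 + 43345)*(19359 + 3647) = 85005*23006 = 1955625030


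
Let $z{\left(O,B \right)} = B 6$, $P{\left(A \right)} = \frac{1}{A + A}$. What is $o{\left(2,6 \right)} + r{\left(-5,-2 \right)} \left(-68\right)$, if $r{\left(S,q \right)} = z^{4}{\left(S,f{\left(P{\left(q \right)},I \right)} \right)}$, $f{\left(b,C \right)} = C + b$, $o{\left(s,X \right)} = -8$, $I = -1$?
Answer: $- \frac{860657}{4} \approx -2.1516 \cdot 10^{5}$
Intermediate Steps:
$P{\left(A \right)} = \frac{1}{2 A}$
$z{\left(O,B \right)} = 6 B$
$r{\left(S,q \right)} = \left(-6 + \frac{3}{q}\right)^{4}$ ($r{\left(S,q \right)} = \left(6 \left(-1 + \frac{1}{2 q}\right)\right)^{4} = \left(-6 + \frac{3}{q}\right)^{4}$)
$o{\left(2,6 \right)} + r{\left(-5,-2 \right)} \left(-68\right) = -8 + \frac{81 \left(-1 + 2 \left(-2\right)\right)^{4}}{16} \left(-68\right) = -8 + 81 \cdot \frac{1}{16} \left(-1 - 4\right)^{4} \left(-68\right) = -8 + 81 \cdot \frac{1}{16} \left(-5\right)^{4} \left(-68\right) = -8 + 81 \cdot \frac{1}{16} \cdot 625 \left(-68\right) = -8 + \frac{50625}{16} \left(-68\right) = -8 - \frac{860625}{4} = - \frac{860657}{4}$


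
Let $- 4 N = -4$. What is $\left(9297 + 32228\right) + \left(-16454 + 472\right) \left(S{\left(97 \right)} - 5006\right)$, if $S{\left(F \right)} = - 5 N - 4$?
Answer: $80191255$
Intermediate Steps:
$N = 1$ ($N = \left(- \frac{1}{4}\right) \left(-4\right) = 1$)
$S{\left(F \right)} = -9$ ($S{\left(F \right)} = \left(-5\right) 1 - 4 = -5 - 4 = -9$)
$\left(9297 + 32228\right) + \left(-16454 + 472\right) \left(S{\left(97 \right)} - 5006\right) = \left(9297 + 32228\right) + \left(-16454 + 472\right) \left(-9 - 5006\right) = 41525 - -80149730 = 41525 + 80149730 = 80191255$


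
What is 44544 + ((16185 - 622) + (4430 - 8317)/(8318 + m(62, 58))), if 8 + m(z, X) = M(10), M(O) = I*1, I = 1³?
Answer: 499545390/8311 ≈ 60107.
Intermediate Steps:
I = 1
M(O) = 1 (M(O) = 1*1 = 1)
m(z, X) = -7 (m(z, X) = -8 + 1 = -7)
44544 + ((16185 - 622) + (4430 - 8317)/(8318 + m(62, 58))) = 44544 + ((16185 - 622) + (4430 - 8317)/(8318 - 7)) = 44544 + (15563 - 3887/8311) = 44544 + 129340206/8311 = 499545390/8311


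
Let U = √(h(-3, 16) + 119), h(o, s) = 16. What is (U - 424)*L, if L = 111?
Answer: -47064 + 333*√15 ≈ -45774.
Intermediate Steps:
U = 3*√15 (U = √(16 + 119) = √135 = 3*√15 ≈ 11.619)
(U - 424)*L = (3*√15 - 424)*111 = (-424 + 3*√15)*111 = -47064 + 333*√15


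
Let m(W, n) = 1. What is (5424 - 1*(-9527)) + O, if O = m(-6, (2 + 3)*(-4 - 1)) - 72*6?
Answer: 14520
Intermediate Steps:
O = -431 (O = 1 - 72*6 = 1 - 432 = -431)
(5424 - 1*(-9527)) + O = (5424 - 1*(-9527)) - 431 = (5424 + 9527) - 431 = 14951 - 431 = 14520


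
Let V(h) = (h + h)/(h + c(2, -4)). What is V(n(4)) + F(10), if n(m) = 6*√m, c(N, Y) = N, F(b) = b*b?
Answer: 712/7 ≈ 101.71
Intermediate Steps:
F(b) = b²
V(h) = 2*h/(2 + h) (V(h) = (h + h)/(h + 2) = (2*h)/(2 + h) = 2*h/(2 + h))
V(n(4)) + F(10) = 2*(6*√4)/(2 + 6*√4) + 10² = 2*(6*2)/(2 + 6*2) + 100 = 2*12/(2 + 12) + 100 = 2*12/14 + 100 = 2*12*(1/14) + 100 = 12/7 + 100 = 712/7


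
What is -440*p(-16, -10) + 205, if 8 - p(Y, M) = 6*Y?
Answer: -45555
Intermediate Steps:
p(Y, M) = 8 - 6*Y
-440*p(-16, -10) + 205 = -440*(8 - 6*(-16)) + 205 = -440*(8 + 96) + 205 = -440*104 + 205 = -45760 + 205 = -45555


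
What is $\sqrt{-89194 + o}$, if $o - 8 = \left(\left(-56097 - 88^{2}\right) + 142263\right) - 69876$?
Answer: $48 i \sqrt{35} \approx 283.97 i$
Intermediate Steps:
$o = 8554$ ($o = 8 + \left(\left(\left(-56097 - 88^{2}\right) + 142263\right) - 69876\right) = 8 + \left(\left(\left(-56097 - 7744\right) + 142263\right) - 69876\right) = 8 + \left(\left(-63841 + 142263\right) - 69876\right) = 8 + \left(78422 - 69876\right) = 8 + 8546 = 8554$)
$\sqrt{-89194 + o} = \sqrt{-89194 + 8554} = \sqrt{-80640} = 48 i \sqrt{35}$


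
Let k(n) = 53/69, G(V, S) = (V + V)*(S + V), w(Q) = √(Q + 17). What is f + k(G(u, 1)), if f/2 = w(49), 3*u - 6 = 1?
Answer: 53/69 + 2*√66 ≈ 17.016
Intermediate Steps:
u = 7/3 (u = 2 + (⅓)*1 = 2 + ⅓ = 7/3 ≈ 2.3333)
w(Q) = √(17 + Q)
G(V, S) = 2*V*(S + V) (G(V, S) = (2*V)*(S + V) = 2*V*(S + V))
k(n) = 53/69 (k(n) = 53*(1/69) = 53/69)
f = 2*√66 (f = 2*√(17 + 49) = 2*√66 ≈ 16.248)
f + k(G(u, 1)) = 2*√66 + 53/69 = 53/69 + 2*√66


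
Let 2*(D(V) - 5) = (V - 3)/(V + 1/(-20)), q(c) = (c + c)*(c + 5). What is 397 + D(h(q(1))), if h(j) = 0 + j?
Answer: 96168/239 ≈ 402.38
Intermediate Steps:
q(c) = 2*c*(5 + c) (q(c) = (2*c)*(5 + c) = 2*c*(5 + c))
h(j) = j
D(V) = 5 + (-3 + V)/(2*(-1/20 + V)) (D(V) = 5 + ((V - 3)/(V + 1/(-20)))/2 = 5 + ((-3 + V)/(V - 1/20))/2 = 5 + ((-3 + V)/(-1/20 + V))/2 = 5 + (-3 + V)/(2*(-1/20 + V)))
397 + D(h(q(1))) = 397 + 5*(-7 + 22*(2*1*(5 + 1)))/(-1 + 20*(2*1*(5 + 1))) = 397 + 5*(-7 + 22*(2*1*6))/(-1 + 20*(2*1*6)) = 397 + 5*(-7 + 22*12)/(-1 + 20*12) = 397 + 5*(-7 + 264)/(-1 + 240) = 397 + 5*257/239 = 397 + 5*(1/239)*257 = 397 + 1285/239 = 96168/239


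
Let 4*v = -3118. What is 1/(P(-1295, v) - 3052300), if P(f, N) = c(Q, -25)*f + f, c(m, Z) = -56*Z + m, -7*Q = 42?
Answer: -1/4858825 ≈ -2.0581e-7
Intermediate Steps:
Q = -6 (Q = -1/7*42 = -6)
v = -1559/2 (v = (1/4)*(-3118) = -1559/2 ≈ -779.50)
c(m, Z) = m - 56*Z
P(f, N) = 1395*f (P(f, N) = (-6 - 56*(-25))*f + f = (-6 + 1400)*f + f = 1394*f + f = 1395*f)
1/(P(-1295, v) - 3052300) = 1/(1395*(-1295) - 3052300) = 1/(-1806525 - 3052300) = 1/(-4858825) = -1/4858825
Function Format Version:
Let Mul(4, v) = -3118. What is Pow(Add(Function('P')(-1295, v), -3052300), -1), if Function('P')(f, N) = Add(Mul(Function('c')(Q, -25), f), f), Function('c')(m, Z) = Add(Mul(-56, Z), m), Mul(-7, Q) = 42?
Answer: Rational(-1, 4858825) ≈ -2.0581e-7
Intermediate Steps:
Q = -6 (Q = Mul(Rational(-1, 7), 42) = -6)
v = Rational(-1559, 2) (v = Mul(Rational(1, 4), -3118) = Rational(-1559, 2) ≈ -779.50)
Function('c')(m, Z) = Add(m, Mul(-56, Z))
Function('P')(f, N) = Mul(1395, f) (Function('P')(f, N) = Add(Mul(Add(-6, Mul(-56, -25)), f), f) = Add(Mul(Add(-6, 1400), f), f) = Add(Mul(1394, f), f) = Mul(1395, f))
Pow(Add(Function('P')(-1295, v), -3052300), -1) = Pow(Add(Mul(1395, -1295), -3052300), -1) = Pow(Add(-1806525, -3052300), -1) = Pow(-4858825, -1) = Rational(-1, 4858825)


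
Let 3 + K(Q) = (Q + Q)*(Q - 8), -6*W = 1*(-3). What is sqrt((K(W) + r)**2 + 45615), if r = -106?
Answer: sqrt(236749)/2 ≈ 243.28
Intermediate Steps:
W = 1/2 (W = -(-3)/6 = -1/6*(-3) = 1/2 ≈ 0.50000)
K(Q) = -3 + 2*Q*(-8 + Q) (K(Q) = -3 + (Q + Q)*(Q - 8) = -3 + (2*Q)*(-8 + Q) = -3 + 2*Q*(-8 + Q))
sqrt((K(W) + r)**2 + 45615) = sqrt(((-3 - 16*1/2 + 2*(1/2)**2) - 106)**2 + 45615) = sqrt(((-3 - 8 + 2*(1/4)) - 106)**2 + 45615) = sqrt(((-3 - 8 + 1/2) - 106)**2 + 45615) = sqrt((-21/2 - 106)**2 + 45615) = sqrt((-233/2)**2 + 45615) = sqrt(54289/4 + 45615) = sqrt(236749/4) = sqrt(236749)/2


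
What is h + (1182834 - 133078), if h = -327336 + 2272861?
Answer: 2995281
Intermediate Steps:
h = 1945525
h + (1182834 - 133078) = 1945525 + (1182834 - 133078) = 1945525 + 1049756 = 2995281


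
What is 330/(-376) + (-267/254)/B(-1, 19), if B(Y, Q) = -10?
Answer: -46113/59690 ≈ -0.77254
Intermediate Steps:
330/(-376) + (-267/254)/B(-1, 19) = 330/(-376) - 267/254/(-10) = 330*(-1/376) - 267*1/254*(-1/10) = -165/188 - 267/254*(-1/10) = -165/188 + 267/2540 = -46113/59690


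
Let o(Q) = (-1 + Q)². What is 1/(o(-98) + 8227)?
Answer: 1/18028 ≈ 5.5469e-5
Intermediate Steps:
1/(o(-98) + 8227) = 1/((-1 - 98)² + 8227) = 1/((-99)² + 8227) = 1/(9801 + 8227) = 1/18028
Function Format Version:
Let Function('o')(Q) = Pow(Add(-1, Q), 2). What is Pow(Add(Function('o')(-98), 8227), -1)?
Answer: Rational(1, 18028) ≈ 5.5469e-5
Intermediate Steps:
Pow(Add(Function('o')(-98), 8227), -1) = Pow(Add(Pow(Add(-1, -98), 2), 8227), -1) = Pow(Add(Pow(-99, 2), 8227), -1) = Pow(Add(9801, 8227), -1) = Pow(18028, -1) = Rational(1, 18028)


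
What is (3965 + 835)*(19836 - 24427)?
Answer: -22036800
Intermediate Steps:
(3965 + 835)*(19836 - 24427) = 4800*(-4591) = -22036800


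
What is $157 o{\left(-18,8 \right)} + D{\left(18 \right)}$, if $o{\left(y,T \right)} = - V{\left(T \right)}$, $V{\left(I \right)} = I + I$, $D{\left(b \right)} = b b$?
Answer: $-2188$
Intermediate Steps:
$D{\left(b \right)} = b^{2}$
$V{\left(I \right)} = 2 I$
$o{\left(y,T \right)} = - 2 T$
$157 o{\left(-18,8 \right)} + D{\left(18 \right)} = 157 \left(\left(-2\right) 8\right) + 18^{2} = 157 \left(-16\right) + 324 = -2512 + 324 = -2188$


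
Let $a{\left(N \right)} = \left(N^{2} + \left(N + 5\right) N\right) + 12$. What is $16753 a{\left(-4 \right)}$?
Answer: $402072$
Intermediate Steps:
$a{\left(N \right)} = 12 + N^{2} + N \left(5 + N\right)$ ($a{\left(N \right)} = \left(N^{2} + \left(5 + N\right) N\right) + 12 = \left(N^{2} + N \left(5 + N\right)\right) + 12 = 12 + N^{2} + N \left(5 + N\right)$)
$16753 a{\left(-4 \right)} = 16753 \left(12 + 2 \left(-4\right)^{2} + 5 \left(-4\right)\right) = 16753 \left(12 + 2 \cdot 16 - 20\right) = 16753 \left(12 + 32 - 20\right) = 16753 \cdot 24 = 402072$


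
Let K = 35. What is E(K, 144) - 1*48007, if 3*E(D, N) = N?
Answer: -47959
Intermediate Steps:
E(D, N) = N/3
E(K, 144) - 1*48007 = (⅓)*144 - 1*48007 = 48 - 48007 = -47959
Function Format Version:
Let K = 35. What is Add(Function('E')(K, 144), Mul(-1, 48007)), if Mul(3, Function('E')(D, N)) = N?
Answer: -47959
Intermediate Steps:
Function('E')(D, N) = Mul(Rational(1, 3), N)
Add(Function('E')(K, 144), Mul(-1, 48007)) = Add(Mul(Rational(1, 3), 144), Mul(-1, 48007)) = Add(48, -48007) = -47959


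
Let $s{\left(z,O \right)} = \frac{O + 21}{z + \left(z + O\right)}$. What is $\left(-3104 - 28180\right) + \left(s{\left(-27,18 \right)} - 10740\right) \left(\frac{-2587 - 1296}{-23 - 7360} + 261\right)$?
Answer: $- \frac{125822085371}{44298} \approx -2.8404 \cdot 10^{6}$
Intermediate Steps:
$s{\left(z,O \right)} = \frac{21 + O}{O + 2 z}$ ($s{\left(z,O \right)} = \frac{21 + O}{z + \left(O + z\right)} = \frac{21 + O}{O + 2 z}$)
$\left(-3104 - 28180\right) + \left(s{\left(-27,18 \right)} - 10740\right) \left(\frac{-2587 - 1296}{-23 - 7360} + 261\right) = \left(-3104 - 28180\right) + \left(\frac{21 + 18}{18 + 2 \left(-27\right)} - 10740\right) \left(\frac{-2587 - 1296}{-23 - 7360} + 261\right) = -31284 + \left(\frac{1}{18 - 54} \cdot 39 - 10740\right) \left(- \frac{3883}{-7383} + 261\right) = -31284 + \left(\frac{1}{-36} \cdot 39 - 10740\right) \left(\left(-3883\right) \left(- \frac{1}{7383}\right) + 261\right) = -31284 + \left(\left(- \frac{1}{36}\right) 39 - 10740\right) \left(\frac{3883}{7383} + 261\right) = -31284 + \left(- \frac{13}{12} - 10740\right) \frac{1930846}{7383} = -31284 - \frac{124436266739}{44298} = - \frac{125822085371}{44298}$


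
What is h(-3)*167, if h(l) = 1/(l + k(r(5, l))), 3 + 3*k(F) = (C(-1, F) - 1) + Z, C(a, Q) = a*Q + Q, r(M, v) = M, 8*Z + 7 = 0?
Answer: -1336/37 ≈ -36.108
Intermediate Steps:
Z = -7/8 (Z = -7/8 + (⅛)*0 = -7/8 + 0 = -7/8 ≈ -0.87500)
C(a, Q) = Q + Q*a (C(a, Q) = Q*a + Q = Q + Q*a)
k(F) = -13/8 (k(F) = -1 + ((F*(1 - 1) - 1) - 7/8)/3 = -1 + ((F*0 - 1) - 7/8)/3 = -1 + ((0 - 1) - 7/8)/3 = -1 + (-1 - 7/8)/3 = -1 + (⅓)*(-15/8) = -1 - 5/8 = -13/8)
h(l) = 1/(-13/8 + l) (h(l) = 1/(l - 13/8) = 1/(-13/8 + l))
h(-3)*167 = (8/(-13 + 8*(-3)))*167 = (8/(-13 - 24))*167 = (8/(-37))*167 = (8*(-1/37))*167 = -8/37*167 = -1336/37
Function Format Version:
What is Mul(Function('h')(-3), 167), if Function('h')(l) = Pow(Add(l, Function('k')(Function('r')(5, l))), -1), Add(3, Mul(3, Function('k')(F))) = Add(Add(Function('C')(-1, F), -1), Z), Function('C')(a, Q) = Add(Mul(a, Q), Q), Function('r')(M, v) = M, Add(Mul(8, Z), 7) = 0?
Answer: Rational(-1336, 37) ≈ -36.108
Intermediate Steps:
Z = Rational(-7, 8) (Z = Add(Rational(-7, 8), Mul(Rational(1, 8), 0)) = Add(Rational(-7, 8), 0) = Rational(-7, 8) ≈ -0.87500)
Function('C')(a, Q) = Add(Q, Mul(Q, a)) (Function('C')(a, Q) = Add(Mul(Q, a), Q) = Add(Q, Mul(Q, a)))
Function('k')(F) = Rational(-13, 8) (Function('k')(F) = Add(-1, Mul(Rational(1, 3), Add(Add(Mul(F, Add(1, -1)), -1), Rational(-7, 8)))) = Add(-1, Mul(Rational(1, 3), Add(Add(Mul(F, 0), -1), Rational(-7, 8)))) = Add(-1, Mul(Rational(1, 3), Add(Add(0, -1), Rational(-7, 8)))) = Add(-1, Mul(Rational(1, 3), Add(-1, Rational(-7, 8)))) = Add(-1, Mul(Rational(1, 3), Rational(-15, 8))) = Add(-1, Rational(-5, 8)) = Rational(-13, 8))
Function('h')(l) = Pow(Add(Rational(-13, 8), l), -1) (Function('h')(l) = Pow(Add(l, Rational(-13, 8)), -1) = Pow(Add(Rational(-13, 8), l), -1))
Mul(Function('h')(-3), 167) = Mul(Mul(8, Pow(Add(-13, Mul(8, -3)), -1)), 167) = Mul(Mul(8, Pow(Add(-13, -24), -1)), 167) = Mul(Mul(8, Pow(-37, -1)), 167) = Mul(Mul(8, Rational(-1, 37)), 167) = Mul(Rational(-8, 37), 167) = Rational(-1336, 37)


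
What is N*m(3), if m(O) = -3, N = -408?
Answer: 1224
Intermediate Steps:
N*m(3) = -408*(-3) = 1224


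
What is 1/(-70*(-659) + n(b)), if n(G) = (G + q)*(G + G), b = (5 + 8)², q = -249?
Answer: 1/19090 ≈ 5.2383e-5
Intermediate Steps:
b = 169 (b = 13² = 169)
n(G) = 2*G*(-249 + G) (n(G) = (G - 249)*(G + G) = (-249 + G)*(2*G) = 2*G*(-249 + G))
1/(-70*(-659) + n(b)) = 1/(-70*(-659) + 2*169*(-249 + 169)) = 1/(46130 + 2*169*(-80)) = 1/(46130 - 27040) = 1/19090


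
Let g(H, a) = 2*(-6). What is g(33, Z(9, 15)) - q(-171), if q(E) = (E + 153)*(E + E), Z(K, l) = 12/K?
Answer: -6168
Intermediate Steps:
g(H, a) = -12
q(E) = 2*E*(153 + E) (q(E) = (153 + E)*(2*E) = 2*E*(153 + E))
g(33, Z(9, 15)) - q(-171) = -12 - 2*(-171)*(153 - 171) = -12 - 2*(-171)*(-18) = -12 - 1*6156 = -12 - 6156 = -6168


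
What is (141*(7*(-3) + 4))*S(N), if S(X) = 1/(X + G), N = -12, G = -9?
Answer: 799/7 ≈ 114.14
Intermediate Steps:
S(X) = 1/(-9 + X) (S(X) = 1/(X - 9) = 1/(-9 + X))
(141*(7*(-3) + 4))*S(N) = (141*(7*(-3) + 4))/(-9 - 12) = (141*(-21 + 4))/(-21) = (141*(-17))*(-1/21) = -2397*(-1/21) = 799/7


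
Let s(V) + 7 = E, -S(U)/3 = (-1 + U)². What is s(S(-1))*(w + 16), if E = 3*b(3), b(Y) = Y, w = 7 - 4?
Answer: 38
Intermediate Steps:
w = 3
S(U) = -3*(-1 + U)²
E = 9 (E = 3*3 = 9)
s(V) = 2 (s(V) = -7 + 9 = 2)
s(S(-1))*(w + 16) = 2*(3 + 16) = 2*19 = 38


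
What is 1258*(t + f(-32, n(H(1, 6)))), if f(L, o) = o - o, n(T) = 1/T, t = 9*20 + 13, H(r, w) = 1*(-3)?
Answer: 242794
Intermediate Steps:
H(r, w) = -3
t = 193 (t = 180 + 13 = 193)
n(T) = 1/T
f(L, o) = 0
1258*(t + f(-32, n(H(1, 6)))) = 1258*(193 + 0) = 1258*193 = 242794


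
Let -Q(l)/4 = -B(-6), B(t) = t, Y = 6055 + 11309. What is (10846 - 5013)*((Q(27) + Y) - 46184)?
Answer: -168247052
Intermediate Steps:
Y = 17364
Q(l) = -24 (Q(l) = -(-4)*(-6) = -4*6 = -24)
(10846 - 5013)*((Q(27) + Y) - 46184) = (10846 - 5013)*((-24 + 17364) - 46184) = 5833*(17340 - 46184) = 5833*(-28844) = -168247052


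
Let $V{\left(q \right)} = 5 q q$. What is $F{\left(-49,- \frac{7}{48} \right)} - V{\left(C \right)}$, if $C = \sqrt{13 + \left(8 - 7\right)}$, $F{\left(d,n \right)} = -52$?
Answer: $-122$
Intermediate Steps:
$C = \sqrt{14}$ ($C = \sqrt{13 + \left(8 - 7\right)} = \sqrt{13 + 1} = \sqrt{14} \approx 3.7417$)
$V{\left(q \right)} = 5 q^{2}$
$F{\left(-49,- \frac{7}{48} \right)} - V{\left(C \right)} = -52 - 5 \left(\sqrt{14}\right)^{2} = -52 - 5 \cdot 14 = -52 - 70 = -122$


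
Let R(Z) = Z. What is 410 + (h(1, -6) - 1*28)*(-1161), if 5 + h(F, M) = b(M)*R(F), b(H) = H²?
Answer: -3073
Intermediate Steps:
h(F, M) = -5 + F*M² (h(F, M) = -5 + M²*F = -5 + F*M²)
410 + (h(1, -6) - 1*28)*(-1161) = 410 + ((-5 + 1*(-6)²) - 1*28)*(-1161) = 410 + ((-5 + 1*36) - 28)*(-1161) = 410 + ((-5 + 36) - 28)*(-1161) = 410 + (31 - 28)*(-1161) = 410 + 3*(-1161) = 410 - 3483 = -3073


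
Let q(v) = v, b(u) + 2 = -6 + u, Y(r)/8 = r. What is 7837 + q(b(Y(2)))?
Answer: 7845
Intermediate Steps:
Y(r) = 8*r
b(u) = -8 + u (b(u) = -2 + (-6 + u) = -8 + u)
7837 + q(b(Y(2))) = 7837 + (-8 + 8*2) = 7837 + (-8 + 16) = 7837 + 8 = 7845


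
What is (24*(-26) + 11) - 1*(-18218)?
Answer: 17605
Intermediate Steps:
(24*(-26) + 11) - 1*(-18218) = (-624 + 11) + 18218 = -613 + 18218 = 17605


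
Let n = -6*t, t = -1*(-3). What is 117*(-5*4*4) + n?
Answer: -9378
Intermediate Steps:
t = 3
n = -18 (n = -6*3 = -18)
117*(-5*4*4) + n = 117*(-5*4*4) - 18 = 117*(-20*4) - 18 = 117*(-80) - 18 = -9360 - 18 = -9378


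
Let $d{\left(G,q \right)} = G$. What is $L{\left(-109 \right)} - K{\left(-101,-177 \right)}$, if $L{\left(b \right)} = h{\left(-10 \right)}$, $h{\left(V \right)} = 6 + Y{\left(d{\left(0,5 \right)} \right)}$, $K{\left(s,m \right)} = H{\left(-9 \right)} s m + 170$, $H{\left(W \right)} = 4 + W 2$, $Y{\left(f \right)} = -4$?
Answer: $250110$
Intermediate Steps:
$H{\left(W \right)} = 4 + 2 W$
$K{\left(s,m \right)} = 170 - 14 m s$ ($K{\left(s,m \right)} = \left(4 + 2 \left(-9\right)\right) s m + 170 = \left(4 - 18\right) s m + 170 = - 14 s m + 170 = - 14 m s + 170 = 170 - 14 m s$)
$h{\left(V \right)} = 2$ ($h{\left(V \right)} = 6 - 4 = 2$)
$L{\left(b \right)} = 2$
$L{\left(-109 \right)} - K{\left(-101,-177 \right)} = 2 - \left(170 - \left(-2478\right) \left(-101\right)\right) = 2 - \left(170 - 250278\right) = 2 - -250108 = 2 + 250108 = 250110$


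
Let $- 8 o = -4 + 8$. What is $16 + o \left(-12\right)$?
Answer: $22$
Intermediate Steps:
$o = - \frac{1}{2}$ ($o = - \frac{-4 + 8}{8} = \left(- \frac{1}{8}\right) 4 = - \frac{1}{2} \approx -0.5$)
$16 + o \left(-12\right) = 16 - -6 = 16 + 6 = 22$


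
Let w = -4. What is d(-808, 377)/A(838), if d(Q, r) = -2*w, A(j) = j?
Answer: 4/419 ≈ 0.0095465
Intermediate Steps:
d(Q, r) = 8 (d(Q, r) = -2*(-4) = 8)
d(-808, 377)/A(838) = 8/838 = 8*(1/838) = 4/419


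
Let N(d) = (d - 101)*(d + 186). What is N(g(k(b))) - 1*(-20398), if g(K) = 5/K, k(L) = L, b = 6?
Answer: 60607/36 ≈ 1683.5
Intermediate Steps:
N(d) = (-101 + d)*(186 + d)
N(g(k(b))) - 1*(-20398) = (-18786 + (5/6)² + 85*(5/6)) - 1*(-20398) = (-18786 + (5*(⅙))² + 85*(5*(⅙))) + 20398 = (-18786 + (⅚)² + 85*(⅚)) + 20398 = (-18786 + 25/36 + 425/6) + 20398 = -673721/36 + 20398 = 60607/36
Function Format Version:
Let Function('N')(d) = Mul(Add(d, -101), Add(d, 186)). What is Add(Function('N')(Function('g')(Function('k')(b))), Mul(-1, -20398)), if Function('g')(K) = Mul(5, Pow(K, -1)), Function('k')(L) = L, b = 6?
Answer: Rational(60607, 36) ≈ 1683.5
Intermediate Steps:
Function('N')(d) = Mul(Add(-101, d), Add(186, d))
Add(Function('N')(Function('g')(Function('k')(b))), Mul(-1, -20398)) = Add(Add(-18786, Pow(Mul(5, Pow(6, -1)), 2), Mul(85, Mul(5, Pow(6, -1)))), Mul(-1, -20398)) = Add(Add(-18786, Pow(Mul(5, Rational(1, 6)), 2), Mul(85, Mul(5, Rational(1, 6)))), 20398) = Add(Add(-18786, Pow(Rational(5, 6), 2), Mul(85, Rational(5, 6))), 20398) = Add(Add(-18786, Rational(25, 36), Rational(425, 6)), 20398) = Add(Rational(-673721, 36), 20398) = Rational(60607, 36)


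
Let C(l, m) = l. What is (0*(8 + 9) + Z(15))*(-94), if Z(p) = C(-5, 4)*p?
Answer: 7050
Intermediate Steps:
Z(p) = -5*p
(0*(8 + 9) + Z(15))*(-94) = (0*(8 + 9) - 5*15)*(-94) = (0*17 - 75)*(-94) = (0 - 75)*(-94) = -75*(-94) = 7050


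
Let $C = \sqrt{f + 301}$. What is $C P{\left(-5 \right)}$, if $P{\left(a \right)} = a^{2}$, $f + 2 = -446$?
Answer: $175 i \sqrt{3} \approx 303.11 i$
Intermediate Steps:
$f = -448$ ($f = -2 - 446 = -448$)
$C = 7 i \sqrt{3}$ ($C = \sqrt{-448 + 301} = \sqrt{-147} = 7 i \sqrt{3} \approx 12.124 i$)
$C P{\left(-5 \right)} = 7 i \sqrt{3} \left(-5\right)^{2} = 7 i \sqrt{3} \cdot 25 = 175 i \sqrt{3}$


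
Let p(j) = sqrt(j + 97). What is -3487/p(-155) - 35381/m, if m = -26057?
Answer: 35381/26057 + 3487*I*sqrt(58)/58 ≈ 1.3578 + 457.87*I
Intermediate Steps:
p(j) = sqrt(97 + j)
-3487/p(-155) - 35381/m = -3487/sqrt(97 - 155) - 35381/(-26057) = -3487*(-I*sqrt(58)/58) - 35381*(-1/26057) = -3487*(-I*sqrt(58)/58) + 35381/26057 = -(-3487)*I*sqrt(58)/58 + 35381/26057 = 3487*I*sqrt(58)/58 + 35381/26057 = 35381/26057 + 3487*I*sqrt(58)/58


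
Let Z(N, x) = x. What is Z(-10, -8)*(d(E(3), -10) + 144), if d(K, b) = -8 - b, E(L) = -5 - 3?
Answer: -1168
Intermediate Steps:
E(L) = -8
Z(-10, -8)*(d(E(3), -10) + 144) = -8*((-8 - 1*(-10)) + 144) = -8*((-8 + 10) + 144) = -8*(2 + 144) = -8*146 = -1168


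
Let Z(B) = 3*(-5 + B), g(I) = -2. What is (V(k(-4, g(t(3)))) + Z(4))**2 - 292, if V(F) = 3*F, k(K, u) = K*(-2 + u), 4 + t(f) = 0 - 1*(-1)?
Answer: 1733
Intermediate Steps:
t(f) = -3 (t(f) = -4 + (0 - 1*(-1)) = -4 + (0 + 1) = -4 + 1 = -3)
Z(B) = -15 + 3*B
(V(k(-4, g(t(3)))) + Z(4))**2 - 292 = (3*(-4*(-2 - 2)) + (-15 + 3*4))**2 - 292 = (3*(-4*(-4)) + (-15 + 12))**2 - 292 = (3*16 - 3)**2 - 292 = (48 - 3)**2 - 292 = 45**2 - 292 = 2025 - 292 = 1733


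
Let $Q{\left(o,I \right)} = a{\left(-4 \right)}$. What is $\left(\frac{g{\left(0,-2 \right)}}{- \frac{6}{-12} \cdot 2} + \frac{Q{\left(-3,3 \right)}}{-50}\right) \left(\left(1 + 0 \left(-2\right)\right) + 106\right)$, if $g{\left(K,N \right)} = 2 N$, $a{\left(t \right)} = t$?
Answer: $- \frac{10486}{25} \approx -419.44$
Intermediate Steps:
$Q{\left(o,I \right)} = -4$
$\left(\frac{g{\left(0,-2 \right)}}{- \frac{6}{-12} \cdot 2} + \frac{Q{\left(-3,3 \right)}}{-50}\right) \left(\left(1 + 0 \left(-2\right)\right) + 106\right) = \left(\frac{2 \left(-2\right)}{- \frac{6}{-12} \cdot 2} - \frac{4}{-50}\right) \left(\left(1 + 0 \left(-2\right)\right) + 106\right) = \left(- \frac{4}{\left(-6\right) \left(- \frac{1}{12}\right) 2} - - \frac{2}{25}\right) \left(\left(1 + 0\right) + 106\right) = \left(- \frac{4}{\frac{1}{2} \cdot 2} + \frac{2}{25}\right) \left(1 + 106\right) = \left(- \frac{4}{1} + \frac{2}{25}\right) 107 = \left(\left(-4\right) 1 + \frac{2}{25}\right) 107 = \left(-4 + \frac{2}{25}\right) 107 = \left(- \frac{98}{25}\right) 107 = - \frac{10486}{25}$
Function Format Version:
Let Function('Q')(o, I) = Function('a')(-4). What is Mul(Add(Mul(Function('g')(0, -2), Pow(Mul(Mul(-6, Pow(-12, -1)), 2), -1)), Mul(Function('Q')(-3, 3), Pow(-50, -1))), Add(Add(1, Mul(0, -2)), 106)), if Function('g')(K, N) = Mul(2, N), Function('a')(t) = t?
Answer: Rational(-10486, 25) ≈ -419.44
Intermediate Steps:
Function('Q')(o, I) = -4
Mul(Add(Mul(Function('g')(0, -2), Pow(Mul(Mul(-6, Pow(-12, -1)), 2), -1)), Mul(Function('Q')(-3, 3), Pow(-50, -1))), Add(Add(1, Mul(0, -2)), 106)) = Mul(Add(Mul(Mul(2, -2), Pow(Mul(Mul(-6, Pow(-12, -1)), 2), -1)), Mul(-4, Pow(-50, -1))), Add(Add(1, Mul(0, -2)), 106)) = Mul(Add(Mul(-4, Pow(Mul(Mul(-6, Rational(-1, 12)), 2), -1)), Mul(-4, Rational(-1, 50))), Add(Add(1, 0), 106)) = Mul(Add(Mul(-4, Pow(Mul(Rational(1, 2), 2), -1)), Rational(2, 25)), Add(1, 106)) = Mul(Add(Mul(-4, Pow(1, -1)), Rational(2, 25)), 107) = Mul(Add(Mul(-4, 1), Rational(2, 25)), 107) = Mul(Add(-4, Rational(2, 25)), 107) = Mul(Rational(-98, 25), 107) = Rational(-10486, 25)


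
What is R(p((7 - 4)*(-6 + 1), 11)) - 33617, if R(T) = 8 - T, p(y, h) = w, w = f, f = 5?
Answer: -33614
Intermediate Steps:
w = 5
p(y, h) = 5
R(p((7 - 4)*(-6 + 1), 11)) - 33617 = (8 - 1*5) - 33617 = (8 - 5) - 33617 = 3 - 33617 = -33614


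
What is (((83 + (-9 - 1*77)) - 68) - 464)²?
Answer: 286225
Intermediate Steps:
(((83 + (-9 - 1*77)) - 68) - 464)² = (((83 + (-9 - 77)) - 68) - 464)² = (((83 - 86) - 68) - 464)² = ((-3 - 68) - 464)² = (-71 - 464)² = (-535)² = 286225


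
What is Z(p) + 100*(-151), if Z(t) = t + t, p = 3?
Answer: -15094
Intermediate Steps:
Z(t) = 2*t
Z(p) + 100*(-151) = 2*3 + 100*(-151) = 6 - 15100 = -15094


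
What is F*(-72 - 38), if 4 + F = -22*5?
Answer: 12540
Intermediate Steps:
F = -114 (F = -4 - 22*5 = -4 - 110 = -114)
F*(-72 - 38) = -114*(-72 - 38) = -114*(-110) = 12540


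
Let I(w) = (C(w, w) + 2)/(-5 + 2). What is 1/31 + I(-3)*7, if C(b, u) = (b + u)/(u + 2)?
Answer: -1733/93 ≈ -18.634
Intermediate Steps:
C(b, u) = (b + u)/(2 + u)
I(w) = -2/3 - 2*w/(3*(2 + w)) (I(w) = ((w + w)/(2 + w) + 2)/(-5 + 2) = ((2*w)/(2 + w) + 2)/(-3) = (2*w/(2 + w) + 2)*(-1/3) = (2 + 2*w/(2 + w))*(-1/3) = -2/3 - 2*w/(3*(2 + w)))
1/31 + I(-3)*7 = 1/31 + (4*(-1 - 1*(-3))/(3*(2 - 3)))*7 = 1/31 + ((4/3)*(-1 + 3)/(-1))*7 = 1/31 + ((4/3)*(-1)*2)*7 = 1/31 - 8/3*7 = 1/31 - 56/3 = -1733/93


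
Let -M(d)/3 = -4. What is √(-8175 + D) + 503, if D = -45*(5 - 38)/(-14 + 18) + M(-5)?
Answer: 503 + 3*I*√3463/2 ≈ 503.0 + 88.271*I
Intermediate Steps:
M(d) = 12 (M(d) = -3*(-4) = 12)
D = 1533/4 (D = -45*(5 - 38)/(-14 + 18) + 12 = -(-1485)/4 + 12 = -45*(-33/4) + 12 = 1485/4 + 12 = 1533/4 ≈ 383.25)
√(-8175 + D) + 503 = √(-8175 + 1533/4) + 503 = √(-31167/4) + 503 = 3*I*√3463/2 + 503 = 503 + 3*I*√3463/2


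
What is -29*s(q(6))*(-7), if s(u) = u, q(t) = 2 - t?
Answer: -812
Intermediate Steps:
-29*s(q(6))*(-7) = -29*(2 - 1*6)*(-7) = -29*(2 - 6)*(-7) = -29*(-4)*(-7) = 116*(-7) = -812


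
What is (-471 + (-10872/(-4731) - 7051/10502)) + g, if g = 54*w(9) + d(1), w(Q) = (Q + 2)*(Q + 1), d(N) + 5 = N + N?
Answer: 90552940585/16561654 ≈ 5467.6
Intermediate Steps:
d(N) = -5 + 2*N (d(N) = -5 + (N + N) = -5 + 2*N)
w(Q) = (1 + Q)*(2 + Q) (w(Q) = (2 + Q)*(1 + Q) = (1 + Q)*(2 + Q))
g = 5937 (g = 54*(2 + 9² + 3*9) + (-5 + 2*1) = 54*(2 + 81 + 27) + (-5 + 2) = 54*110 - 3 = 5940 - 3 = 5937)
(-471 + (-10872/(-4731) - 7051/10502)) + g = (-471 + (-10872/(-4731) - 7051/10502)) + 5937 = (-471 + (-10872*(-1/4731) - 7051*1/10502)) + 5937 = (-471 + (3624/1577 - 7051/10502)) + 5937 = (-471 + 26939821/16561654) + 5937 = -7773599213/16561654 + 5937 = 90552940585/16561654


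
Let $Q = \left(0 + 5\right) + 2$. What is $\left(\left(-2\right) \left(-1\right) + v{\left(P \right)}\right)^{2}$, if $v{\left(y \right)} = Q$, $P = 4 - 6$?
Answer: $81$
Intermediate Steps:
$P = -2$ ($P = 4 - 6 = -2$)
$Q = 7$ ($Q = 5 + 2 = 7$)
$v{\left(y \right)} = 7$
$\left(\left(-2\right) \left(-1\right) + v{\left(P \right)}\right)^{2} = \left(\left(-2\right) \left(-1\right) + 7\right)^{2} = \left(2 + 7\right)^{2} = 9^{2} = 81$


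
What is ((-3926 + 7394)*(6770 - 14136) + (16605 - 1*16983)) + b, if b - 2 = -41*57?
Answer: -25548001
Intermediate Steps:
b = -2335 (b = 2 - 41*57 = 2 - 2337 = -2335)
((-3926 + 7394)*(6770 - 14136) + (16605 - 1*16983)) + b = ((-3926 + 7394)*(6770 - 14136) + (16605 - 1*16983)) - 2335 = (3468*(-7366) + (16605 - 16983)) - 2335 = (-25545288 - 378) - 2335 = -25545666 - 2335 = -25548001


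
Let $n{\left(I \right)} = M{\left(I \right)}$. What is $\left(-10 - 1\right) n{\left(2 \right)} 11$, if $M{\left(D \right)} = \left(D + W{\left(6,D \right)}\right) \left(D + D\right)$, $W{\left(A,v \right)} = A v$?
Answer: $-6776$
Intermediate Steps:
$M{\left(D \right)} = 14 D^{2}$ ($M{\left(D \right)} = \left(D + 6 D\right) \left(D + D\right) = 7 D 2 D = 14 D^{2}$)
$n{\left(I \right)} = 14 I^{2}$
$\left(-10 - 1\right) n{\left(2 \right)} 11 = \left(-10 - 1\right) 14 \cdot 2^{2} \cdot 11 = - 11 \cdot 14 \cdot 4 \cdot 11 = \left(-11\right) 56 \cdot 11 = \left(-616\right) 11 = -6776$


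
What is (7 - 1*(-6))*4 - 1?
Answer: 51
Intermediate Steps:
(7 - 1*(-6))*4 - 1 = (7 + 6)*4 - 1 = 13*4 - 1 = 52 - 1 = 51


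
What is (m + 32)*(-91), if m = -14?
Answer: -1638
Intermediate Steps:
(m + 32)*(-91) = (-14 + 32)*(-91) = 18*(-91) = -1638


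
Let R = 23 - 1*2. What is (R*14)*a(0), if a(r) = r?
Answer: 0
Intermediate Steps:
R = 21 (R = 23 - 2 = 21)
(R*14)*a(0) = (21*14)*0 = 294*0 = 0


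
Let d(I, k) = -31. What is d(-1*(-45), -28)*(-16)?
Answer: 496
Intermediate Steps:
d(-1*(-45), -28)*(-16) = -31*(-16) = 496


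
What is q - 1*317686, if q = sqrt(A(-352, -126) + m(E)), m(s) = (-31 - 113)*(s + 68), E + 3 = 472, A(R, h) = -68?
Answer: -317686 + 2*I*sqrt(19349) ≈ -3.1769e+5 + 278.2*I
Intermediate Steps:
E = 469 (E = -3 + 472 = 469)
m(s) = -9792 - 144*s (m(s) = -144*(68 + s) = -9792 - 144*s)
q = 2*I*sqrt(19349) (q = sqrt(-68 + (-9792 - 144*469)) = sqrt(-68 + (-9792 - 67536)) = sqrt(-68 - 77328) = sqrt(-77396) = 2*I*sqrt(19349) ≈ 278.2*I)
q - 1*317686 = 2*I*sqrt(19349) - 1*317686 = 2*I*sqrt(19349) - 317686 = -317686 + 2*I*sqrt(19349)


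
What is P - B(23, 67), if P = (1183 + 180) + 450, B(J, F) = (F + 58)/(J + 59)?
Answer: 148541/82 ≈ 1811.5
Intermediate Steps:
B(J, F) = (58 + F)/(59 + J)
P = 1813 (P = 1363 + 450 = 1813)
P - B(23, 67) = 1813 - (58 + 67)/(59 + 23) = 1813 - 125/82 = 148541/82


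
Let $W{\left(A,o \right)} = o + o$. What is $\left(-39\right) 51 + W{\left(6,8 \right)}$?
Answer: $-1973$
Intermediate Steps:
$W{\left(A,o \right)} = 2 o$
$\left(-39\right) 51 + W{\left(6,8 \right)} = \left(-39\right) 51 + 2 \cdot 8 = -1989 + 16 = -1973$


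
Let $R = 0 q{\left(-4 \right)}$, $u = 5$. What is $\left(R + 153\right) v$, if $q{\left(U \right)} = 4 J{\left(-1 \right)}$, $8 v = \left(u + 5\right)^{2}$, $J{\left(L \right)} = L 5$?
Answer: $\frac{3825}{2} \approx 1912.5$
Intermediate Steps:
$J{\left(L \right)} = 5 L$
$v = \frac{25}{2}$ ($v = \frac{\left(5 + 5\right)^{2}}{8} = \frac{10^{2}}{8} = \frac{1}{8} \cdot 100 = \frac{25}{2} \approx 12.5$)
$q{\left(U \right)} = -20$ ($q{\left(U \right)} = 4 \cdot 5 \left(-1\right) = 4 \left(-5\right) = -20$)
$R = 0$ ($R = 0 \left(-20\right) = 0$)
$\left(R + 153\right) v = \left(0 + 153\right) \frac{25}{2} = 153 \cdot \frac{25}{2} = \frac{3825}{2}$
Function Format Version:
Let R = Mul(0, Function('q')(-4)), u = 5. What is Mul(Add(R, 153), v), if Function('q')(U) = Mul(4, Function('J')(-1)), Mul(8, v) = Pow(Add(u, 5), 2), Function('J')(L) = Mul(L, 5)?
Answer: Rational(3825, 2) ≈ 1912.5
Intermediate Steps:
Function('J')(L) = Mul(5, L)
v = Rational(25, 2) (v = Mul(Rational(1, 8), Pow(Add(5, 5), 2)) = Mul(Rational(1, 8), Pow(10, 2)) = Mul(Rational(1, 8), 100) = Rational(25, 2) ≈ 12.500)
Function('q')(U) = -20 (Function('q')(U) = Mul(4, Mul(5, -1)) = Mul(4, -5) = -20)
R = 0 (R = Mul(0, -20) = 0)
Mul(Add(R, 153), v) = Mul(Add(0, 153), Rational(25, 2)) = Mul(153, Rational(25, 2)) = Rational(3825, 2)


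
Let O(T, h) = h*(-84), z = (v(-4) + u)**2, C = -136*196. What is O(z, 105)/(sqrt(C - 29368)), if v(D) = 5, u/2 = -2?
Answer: 2205*I*sqrt(14006)/7003 ≈ 37.263*I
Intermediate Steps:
u = -4 (u = 2*(-2) = -4)
C = -26656
z = 1 (z = (5 - 4)**2 = 1**2 = 1)
O(T, h) = -84*h
O(z, 105)/(sqrt(C - 29368)) = (-84*105)/(sqrt(-26656 - 29368)) = -8820*(-I*sqrt(14006)/28012) = -(-2205)*I*sqrt(14006)/7003 = 2205*I*sqrt(14006)/7003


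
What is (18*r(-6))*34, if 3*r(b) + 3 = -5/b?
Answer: -442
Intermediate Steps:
r(b) = -1 - 5/(3*b) (r(b) = -1 + (-5/b)/3 = -1 - 5/(3*b))
(18*r(-6))*34 = (18*((-5/3 - 1*(-6))/(-6)))*34 = (18*(-(-5/3 + 6)/6))*34 = (18*(-⅙*13/3))*34 = (18*(-13/18))*34 = -13*34 = -442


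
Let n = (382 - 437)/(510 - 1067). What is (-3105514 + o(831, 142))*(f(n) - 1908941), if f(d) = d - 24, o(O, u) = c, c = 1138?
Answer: 3300862667137200/557 ≈ 5.9261e+12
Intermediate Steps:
n = 55/557 (n = -55/(-557) = -55*(-1/557) = 55/557 ≈ 0.098743)
o(O, u) = 1138
f(d) = -24 + d
(-3105514 + o(831, 142))*(f(n) - 1908941) = (-3105514 + 1138)*((-24 + 55/557) - 1908941) = -3104376*(-13313/557 - 1908941) = -3104376*(-1063293450/557) = 3300862667137200/557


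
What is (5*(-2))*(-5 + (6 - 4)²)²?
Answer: -10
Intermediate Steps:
(5*(-2))*(-5 + (6 - 4)²)² = -10*(-5 + 2²)² = -10*(-5 + 4)² = -10*(-1)² = -10*1 = -10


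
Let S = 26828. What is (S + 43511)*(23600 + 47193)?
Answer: 4979508827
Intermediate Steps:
(S + 43511)*(23600 + 47193) = (26828 + 43511)*(23600 + 47193) = 70339*70793 = 4979508827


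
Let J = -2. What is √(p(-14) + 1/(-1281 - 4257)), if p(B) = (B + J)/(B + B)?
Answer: √858473070/38766 ≈ 0.75581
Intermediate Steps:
p(B) = (-2 + B)/(2*B) (p(B) = (B - 2)/(B + B) = (-2 + B)/((2*B)) = (-2 + B)*(1/(2*B)) = (-2 + B)/(2*B))
√(p(-14) + 1/(-1281 - 4257)) = √((½)*(-2 - 14)/(-14) + 1/(-1281 - 4257)) = √((½)*(-1/14)*(-16) + 1/(-5538)) = √(4/7 - 1/5538) = √(22145/38766) = √858473070/38766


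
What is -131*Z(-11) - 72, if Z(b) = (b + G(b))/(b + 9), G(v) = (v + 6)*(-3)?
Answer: 190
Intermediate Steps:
G(v) = -18 - 3*v (G(v) = (6 + v)*(-3) = -18 - 3*v)
Z(b) = (-18 - 2*b)/(9 + b) (Z(b) = (b + (-18 - 3*b))/(b + 9) = (-18 - 2*b)/(9 + b))
-131*Z(-11) - 72 = -131*(-2) - 72 = 262 - 72 = 190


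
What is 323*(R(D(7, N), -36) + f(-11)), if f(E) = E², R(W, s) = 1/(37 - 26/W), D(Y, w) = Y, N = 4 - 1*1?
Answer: 9108600/233 ≈ 39093.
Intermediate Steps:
N = 3 (N = 4 - 1 = 3)
323*(R(D(7, N), -36) + f(-11)) = 323*(7/(-26 + 37*7) + (-11)²) = 323*(7/(-26 + 259) + 121) = 323*(7/233 + 121) = 323*(28200/233) = 9108600/233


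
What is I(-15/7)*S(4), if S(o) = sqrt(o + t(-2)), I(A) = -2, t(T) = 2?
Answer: -2*sqrt(6) ≈ -4.8990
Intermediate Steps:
S(o) = sqrt(2 + o) (S(o) = sqrt(o + 2) = sqrt(2 + o))
I(-15/7)*S(4) = -2*sqrt(2 + 4) = -2*sqrt(6)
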